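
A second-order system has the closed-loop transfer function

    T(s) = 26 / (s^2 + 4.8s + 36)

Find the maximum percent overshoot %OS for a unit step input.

%OS ≈ 25.4%

Comparing s^2 + 4.8s + 36 to s^2 + 2ζωₙs + ωₙ²: ωₙ = 6 rad/s and ζ = 4.8/(2·6) = 0.4.
%OS = 100·exp(−πζ/√(1−ζ²)) = 100·exp(−π·0.4/√(1−0.4²)) ≈ 25.4%.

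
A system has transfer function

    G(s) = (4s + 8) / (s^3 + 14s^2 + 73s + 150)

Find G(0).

G(0) = 4/75 ≈ 0.05333

Set s = 0: G(0) = (8) / (150) = 4/75.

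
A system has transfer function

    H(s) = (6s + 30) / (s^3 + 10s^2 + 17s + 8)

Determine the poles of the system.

The poles are the roots of the denominator s^3 + 10s^2 + 17s + 8 = 0.
Trying s = -1: the polynomial evaluates to 0, so (s + 1) is a factor.
Dividing out leaves s^2 + 9s + 8 = 0.
Factoring the quadratic: (s + 1)(s + 8) = 0.

s = -1, -1, -8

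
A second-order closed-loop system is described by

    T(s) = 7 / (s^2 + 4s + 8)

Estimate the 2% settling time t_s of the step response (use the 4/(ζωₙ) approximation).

Comparing s^2 + 4s + 8 to s^2 + 2ζωₙs + ωₙ²: ωₙ = √8 ≈ 2.828 rad/s and ζ = 4/(2·√8) ≈ 0.7071.
ζωₙ = 4/2 = 2, so t_s ≈ 4/(ζωₙ) = 4/2 = 2 s.

t_s ≈ 2 s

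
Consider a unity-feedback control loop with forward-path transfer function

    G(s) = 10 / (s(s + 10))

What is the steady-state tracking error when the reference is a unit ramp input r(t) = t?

e_ss = 1

G(s) has one pole at the origin.
This is a Type 1 system. Kv = lim_{s→0} s·G(s) = 10/10 = 1.
e_ss = 1/Kv = 1/(1) = 1.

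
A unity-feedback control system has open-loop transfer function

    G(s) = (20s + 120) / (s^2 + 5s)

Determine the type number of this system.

Factor s from the denominator: s^2 + 5s = s·(s + 5).
There is 1 pole at the origin, so the system is Type 1.

Type 1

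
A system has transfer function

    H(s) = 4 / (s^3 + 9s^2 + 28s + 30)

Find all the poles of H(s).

s = -3 ± j, -3

The poles are the roots of the denominator s^3 + 9s^2 + 28s + 30 = 0.
Trying s = -3: the polynomial evaluates to 0, so (s + 3) is a factor.
Dividing out leaves s^2 + 6s + 10 = 0.
The quadratic formula then gives s = -3 ± 1j.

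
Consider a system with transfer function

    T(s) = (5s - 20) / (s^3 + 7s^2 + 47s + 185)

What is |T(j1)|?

|T(j1)| ≈ 0.1121

Substitute s = j1: numerator = -20 + j5, denominator = 178 + j46.
|T(j1)| = |-20 + j5| / |178 + j46| = 20.616 / 183.85 ≈ 0.1121.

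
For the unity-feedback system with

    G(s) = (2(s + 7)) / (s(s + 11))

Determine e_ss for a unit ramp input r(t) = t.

G(s) has one pole at the origin.
This is a Type 1 system. Kv = lim_{s→0} s·G(s) = 14/11.
e_ss = 1/Kv = 1/(14/11) = 11/14 ≈ 0.7857.

e_ss = 0.7857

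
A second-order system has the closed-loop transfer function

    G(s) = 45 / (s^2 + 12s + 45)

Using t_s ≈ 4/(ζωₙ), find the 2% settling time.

Comparing s^2 + 12s + 45 to s^2 + 2ζωₙs + ωₙ²: ωₙ = √45 ≈ 6.708 rad/s and ζ = 12/(2·√45) ≈ 0.8944.
ζωₙ = 12/2 = 6, so t_s ≈ 4/(ζωₙ) = 4/6 ≈ 0.6667 s.

t_s ≈ 0.6667 s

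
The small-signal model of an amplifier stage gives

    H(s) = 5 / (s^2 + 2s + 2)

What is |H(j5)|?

|H(j5)| ≈ 0.1994

Substitute s = j5: numerator = 5, denominator = -23 + j10.
|H(j5)| = |5| / |-23 + j10| = 5 / 25.080 ≈ 0.1994.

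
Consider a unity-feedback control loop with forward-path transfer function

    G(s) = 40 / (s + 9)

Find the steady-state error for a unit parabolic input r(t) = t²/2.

G(s) has no poles at the origin.
This is a Type 0 system; Ka = lim_{s→0} s^2·G(s) = 0, so the steady-state error for a parabola input is infinite.

e_ss = ∞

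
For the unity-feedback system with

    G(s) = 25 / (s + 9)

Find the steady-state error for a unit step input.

e_ss = 0.2647

G(s) has no poles at the origin.
This is a Type 0 system. Kp = lim_{s→0} G(s) = 25/9.
e_ss = 1/(1 + Kp) = 1/(1 + 25/9) = 9/34 ≈ 0.2647.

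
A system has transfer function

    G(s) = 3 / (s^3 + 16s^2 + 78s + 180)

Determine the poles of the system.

s = -3 + 3j, -3 - 3j, -10

The poles are the roots of the denominator s^3 + 16s^2 + 78s + 180 = 0.
Trying s = -10: the polynomial evaluates to 0, so (s + 10) is a factor.
Dividing out leaves s^2 + 6s + 18 = 0.
The quadratic formula then gives s = -3 ± 3j.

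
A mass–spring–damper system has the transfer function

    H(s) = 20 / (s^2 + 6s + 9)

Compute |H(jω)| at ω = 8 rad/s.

Substitute s = j8: numerator = 20, denominator = -55 + j48.
|H(j8)| = |20| / |-55 + j48| = 20 / 73 ≈ 0.2740.

|H(j8)| ≈ 0.2740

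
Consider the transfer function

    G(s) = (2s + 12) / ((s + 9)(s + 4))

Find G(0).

G(0) = 1/3 ≈ 0.3333

Set s = 0: G(0) = (12) / (36) = 1/3.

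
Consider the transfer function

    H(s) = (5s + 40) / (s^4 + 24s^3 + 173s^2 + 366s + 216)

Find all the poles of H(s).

s = -2, -9, -1, -12

The poles are the roots of the denominator s^4 + 24s^3 + 173s^2 + 366s + 216 = 0.
Trying s = -2: the polynomial evaluates to 0, so (s + 2) is a factor.
Dividing out leaves s^3 + 22s^2 + 129s + 108 = 0.
This factors further as (s + 9)(s + 1)(s + 12) = 0.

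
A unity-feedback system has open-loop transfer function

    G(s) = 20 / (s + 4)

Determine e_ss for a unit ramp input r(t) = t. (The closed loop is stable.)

e_ss = ∞

G(s) has no poles at the origin.
This is a Type 0 system; Kv = lim_{s→0} s·G(s) = 0, so the steady-state error for a ramp input is infinite.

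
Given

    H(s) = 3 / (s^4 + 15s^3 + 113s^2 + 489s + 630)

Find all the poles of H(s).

The poles are the roots of the denominator s^4 + 15s^3 + 113s^2 + 489s + 630 = 0.
Trying s = -2: the polynomial evaluates to 0, so (s + 2) is a factor.
Dividing out leaves s^3 + 13s^2 + 87s + 315 = 0.
This factors further as (s^2 + 6s + 45)(s + 7) = 0.

s = -3 ± 6j, -2, -7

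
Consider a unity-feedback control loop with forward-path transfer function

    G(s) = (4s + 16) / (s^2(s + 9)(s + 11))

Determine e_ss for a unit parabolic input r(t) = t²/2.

e_ss = 6.188

G(s) has 2 poles at the origin.
This is a Type 2 system. Ka = lim_{s→0} s^2·G(s) = 16/99.
e_ss = 1/Ka = 1/(16/99) = 99/16 ≈ 6.188.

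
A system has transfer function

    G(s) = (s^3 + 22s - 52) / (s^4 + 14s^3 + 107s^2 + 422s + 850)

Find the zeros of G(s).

s = -1 + 5j, -1 - 5j, 2

Set the numerator to zero: s^3 + 22s - 52 = 0.
Factoring: (s^2 + 2s + 26)(s - 2) = 0.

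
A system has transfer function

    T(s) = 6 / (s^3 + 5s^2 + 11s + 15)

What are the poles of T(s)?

The poles are the roots of the denominator s^3 + 5s^2 + 11s + 15 = 0.
Trying s = -3: the polynomial evaluates to 0, so (s + 3) is a factor.
Dividing out leaves s^2 + 2s + 5 = 0.
The quadratic formula then gives s = -1 ± 2j.

s = -1 ± 2j, -3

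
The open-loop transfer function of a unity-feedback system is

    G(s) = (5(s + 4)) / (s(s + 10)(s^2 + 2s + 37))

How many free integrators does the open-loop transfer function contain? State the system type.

Type 1

The denominator has 1 factor of s at the origin (free integrator), so this is a Type 1 system.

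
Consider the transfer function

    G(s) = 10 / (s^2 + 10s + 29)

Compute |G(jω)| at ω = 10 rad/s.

|G(j10)| ≈ 0.08154

Substitute s = j10: numerator = 10, denominator = -71 + j100.
|G(j10)| = |10| / |-71 + j100| = 10 / 122.64 ≈ 0.08154.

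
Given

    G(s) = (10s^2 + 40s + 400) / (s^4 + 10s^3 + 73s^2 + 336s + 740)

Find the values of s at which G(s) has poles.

s = -1 + 6j, -1 - 6j, -4 + 2j, -4 - 2j

The poles are the roots of the denominator s^4 + 10s^3 + 73s^2 + 336s + 740 = 0.
No real roots exist; factor into two real quadratics: (s^2 + 2s + 37)(s^2 + 8s + 20) = 0.
Each quadratic gives a conjugate pair via the quadratic formula.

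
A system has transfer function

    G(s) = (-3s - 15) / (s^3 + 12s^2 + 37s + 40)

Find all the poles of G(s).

s = -2 + j, -2 - j, -8

The poles are the roots of the denominator s^3 + 12s^2 + 37s + 40 = 0.
Trying s = -8: the polynomial evaluates to 0, so (s + 8) is a factor.
Dividing out leaves s^2 + 4s + 5 = 0.
The quadratic formula then gives s = -2 ± 1j.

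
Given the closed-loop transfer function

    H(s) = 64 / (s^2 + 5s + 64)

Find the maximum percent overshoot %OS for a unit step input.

Comparing s^2 + 5s + 64 to s^2 + 2ζωₙs + ωₙ²: ωₙ = 8 rad/s and ζ = 5/(2·8) = 0.3125.
%OS = 100·exp(−πζ/√(1−ζ²)) = 100·exp(−π·0.3125/√(1−0.3125²)) ≈ 35.6%.

%OS ≈ 35.6%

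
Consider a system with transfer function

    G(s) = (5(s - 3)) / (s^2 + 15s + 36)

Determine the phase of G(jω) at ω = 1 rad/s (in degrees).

At s = j1: numerator = -15 + j5, denominator = 35 + j15.
∠G = ∠num − ∠den = 161.57° − (23.199°) = 138.4°.

∠G(j1) ≈ 138.4°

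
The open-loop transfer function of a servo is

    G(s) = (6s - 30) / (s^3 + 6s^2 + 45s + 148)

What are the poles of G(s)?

s = -1 ± 6j, -4

The poles are the roots of the denominator s^3 + 6s^2 + 45s + 148 = 0.
Trying s = -4: the polynomial evaluates to 0, so (s + 4) is a factor.
Dividing out leaves s^2 + 2s + 37 = 0.
The quadratic formula then gives s = -1 ± 6j.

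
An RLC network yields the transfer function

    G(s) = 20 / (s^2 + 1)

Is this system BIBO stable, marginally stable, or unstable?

marginally stable

The denominator s^2 + 1 factors as (s^2 + 1), giving poles at s = j, -j.
Since the simple pole(s) at s = ±j lie on the jω-axis with none in the right half-plane, the system is marginally stable.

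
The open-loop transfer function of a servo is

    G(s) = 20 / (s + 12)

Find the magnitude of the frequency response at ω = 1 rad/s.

Substitute s = j1: numerator = 20, denominator = 12 + j1.
|G(j1)| = |20| / |12 + j1| = 20 / 12.042 ≈ 1.661.

|G(j1)| ≈ 1.661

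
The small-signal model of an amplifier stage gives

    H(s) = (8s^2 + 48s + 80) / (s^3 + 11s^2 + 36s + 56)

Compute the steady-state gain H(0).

H(0) = 10/7 ≈ 1.429

Set s = 0: H(0) = (80) / (56) = 10/7.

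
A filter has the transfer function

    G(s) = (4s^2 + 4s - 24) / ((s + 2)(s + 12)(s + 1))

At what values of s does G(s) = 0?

Set the numerator to zero: 4s^2 + 4s - 24 = 0, i.e. 4·(s^2 + s - 6) = 0.
Factoring: (s - 2)(s + 3) = 0.

s = 2, -3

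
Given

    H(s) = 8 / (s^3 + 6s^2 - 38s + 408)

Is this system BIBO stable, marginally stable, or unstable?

unstable

The denominator s^3 + 6s^2 - 38s + 408 factors as (s + 12)(s^2 - 6s + 34), giving poles at s = -12, 3 + 5j, 3 - 5j.
Since the pole(s) at s = 3 ± 5j lie in the right half-plane, the system is unstable.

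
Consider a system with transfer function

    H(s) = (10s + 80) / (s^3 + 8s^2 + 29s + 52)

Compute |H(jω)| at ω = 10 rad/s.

|H(j10)| ≈ 0.1242

Substitute s = j10: numerator = 80 + j100, denominator = -748 - j710.
|H(j10)| = |80 + j100| / |-748 - j710| = 128.06 / 1031.3 ≈ 0.1242.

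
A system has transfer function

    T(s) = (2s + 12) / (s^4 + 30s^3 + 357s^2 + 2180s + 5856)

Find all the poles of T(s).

s = -5 ± 6j, -8, -12

The poles are the roots of the denominator s^4 + 30s^3 + 357s^2 + 2180s + 5856 = 0.
Trying s = -8: the polynomial evaluates to 0, so (s + 8) is a factor.
Dividing out leaves s^3 + 22s^2 + 181s + 732 = 0.
This factors further as (s^2 + 10s + 61)(s + 12) = 0.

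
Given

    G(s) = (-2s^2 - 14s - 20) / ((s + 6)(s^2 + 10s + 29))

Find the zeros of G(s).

Set the numerator to zero: -2s^2 - 14s - 20 = 0, i.e. -2·(s^2 + 7s + 10) = 0.
Factoring: (s + 2)(s + 5) = 0.

s = -2, -5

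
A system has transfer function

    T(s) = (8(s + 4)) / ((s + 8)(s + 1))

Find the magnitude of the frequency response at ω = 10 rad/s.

|T(j10)| ≈ 0.6695

Substitute s = j10: numerator = 32 + j80, denominator = -92 + j90.
|T(j10)| = |32 + j80| / |-92 + j90| = 86.163 / 128.70 ≈ 0.6695.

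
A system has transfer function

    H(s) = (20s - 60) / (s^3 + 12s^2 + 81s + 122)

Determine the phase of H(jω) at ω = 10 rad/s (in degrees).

At s = j10: numerator = -60 + j200, denominator = -1078 - j190.
∠H = ∠num − ∠den = 106.70° − (-170.00°) = 276.7°, which wraps to -83.30°.

∠H(j10) ≈ -83.30°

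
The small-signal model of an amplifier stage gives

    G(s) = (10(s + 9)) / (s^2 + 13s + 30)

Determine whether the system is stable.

stable

The denominator s^2 + 13s + 30 factors as (s + 3)(s + 10), giving poles at s = -3, -10.
Since all poles lie strictly in the left half-plane, the system is stable.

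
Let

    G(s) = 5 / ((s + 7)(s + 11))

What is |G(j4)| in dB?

|G(j4)|_dB ≈ -25.5 dB

Substitute s = j4: numerator = 5, denominator = 61 + j72.
|G(j4)| = |5| / |61 + j72| = 5 / 94.366 ≈ 0.05299.
In decibels: 20·log₁₀(0.05299) ≈ -25.5 dB.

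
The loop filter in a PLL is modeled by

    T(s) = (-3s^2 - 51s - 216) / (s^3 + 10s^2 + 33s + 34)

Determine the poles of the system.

The poles are the roots of the denominator s^3 + 10s^2 + 33s + 34 = 0.
Trying s = -2: the polynomial evaluates to 0, so (s + 2) is a factor.
Dividing out leaves s^2 + 8s + 17 = 0.
The quadratic formula then gives s = -4 ± 1j.

s = -4 ± j, -2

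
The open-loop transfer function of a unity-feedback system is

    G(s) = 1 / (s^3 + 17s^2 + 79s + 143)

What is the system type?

The denominator has no factor of s at the origin — no free integrator — so this is a Type 0 system.

Type 0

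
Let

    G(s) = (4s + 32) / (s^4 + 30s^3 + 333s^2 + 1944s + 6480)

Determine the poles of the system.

s = -3 + 6j, -3 - 6j, -12, -12

The poles are the roots of the denominator s^4 + 30s^3 + 333s^2 + 1944s + 6480 = 0.
Trying s = -12: the polynomial evaluates to 0, so (s + 12) is a factor.
Dividing out leaves s^3 + 18s^2 + 117s + 540 = 0.
This factors further as (s^2 + 6s + 45)(s + 12) = 0.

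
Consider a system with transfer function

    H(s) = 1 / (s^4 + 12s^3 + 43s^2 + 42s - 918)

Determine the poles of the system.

s = -3 + 5j, -3 - 5j, -9, 3

The poles are the roots of the denominator s^4 + 12s^3 + 43s^2 + 42s - 918 = 0.
Trying s = -9: the polynomial evaluates to 0, so (s + 9) is a factor.
Dividing out leaves s^3 + 3s^2 + 16s - 102 = 0.
This factors further as (s^2 + 6s + 34)(s - 3) = 0.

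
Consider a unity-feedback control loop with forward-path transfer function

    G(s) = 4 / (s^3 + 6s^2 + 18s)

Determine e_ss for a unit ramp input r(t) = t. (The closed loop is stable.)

e_ss = 4.500

G(s) has one pole at the origin.
This is a Type 1 system. Kv = lim_{s→0} s·G(s) = 4/18 = 2/9.
e_ss = 1/Kv = 1/(2/9) = 9/2 ≈ 4.500.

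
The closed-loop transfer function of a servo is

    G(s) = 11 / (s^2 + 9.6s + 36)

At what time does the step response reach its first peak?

t_p ≈ 0.8727 s

Comparing s^2 + 9.6s + 36 to s^2 + 2ζωₙs + ωₙ²: ωₙ = 6 rad/s and ζ = 9.6/(2·6) = 0.8.
ζωₙ = 9.6/2 = 4.8, so ω_d = ωₙ√(1−ζ²) = √(ωₙ² − (ζωₙ)²) = √(36 − 4.8²) = √12.96 = 3.600 rad/s.
t_p = π/ω_d = π/3.600 ≈ 0.8727 s.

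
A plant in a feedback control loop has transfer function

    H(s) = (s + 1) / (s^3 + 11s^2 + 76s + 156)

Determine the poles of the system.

s = -4 + 6j, -4 - 6j, -3

The poles are the roots of the denominator s^3 + 11s^2 + 76s + 156 = 0.
Trying s = -3: the polynomial evaluates to 0, so (s + 3) is a factor.
Dividing out leaves s^2 + 8s + 52 = 0.
The quadratic formula then gives s = -4 ± 6j.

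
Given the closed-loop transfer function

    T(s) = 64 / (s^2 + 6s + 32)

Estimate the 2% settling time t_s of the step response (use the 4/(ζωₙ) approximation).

t_s ≈ 1.333 s

Comparing s^2 + 6s + 32 to s^2 + 2ζωₙs + ωₙ²: ωₙ = √32 ≈ 5.657 rad/s and ζ = 6/(2·√32) ≈ 0.5303.
ζωₙ = 6/2 = 3, so t_s ≈ 4/(ζωₙ) = 4/3 ≈ 1.333 s.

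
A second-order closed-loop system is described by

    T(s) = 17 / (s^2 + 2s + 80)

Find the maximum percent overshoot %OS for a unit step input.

Comparing s^2 + 2s + 80 to s^2 + 2ζωₙs + ωₙ²: ωₙ = √80 ≈ 8.944 rad/s and ζ = 2/(2·√80) ≈ 0.1118.
%OS = 100·exp(−πζ/√(1−ζ²)) = 100·exp(−π·0.1118/√(1−0.1118²)) ≈ 70.2%.

%OS ≈ 70.2%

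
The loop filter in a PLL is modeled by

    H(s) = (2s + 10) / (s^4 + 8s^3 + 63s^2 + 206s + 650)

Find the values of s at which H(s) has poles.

s = -1 ± 5j, -3 ± 4j

The poles are the roots of the denominator s^4 + 8s^3 + 63s^2 + 206s + 650 = 0.
No real roots exist; factor into two real quadratics: (s^2 + 2s + 26)(s^2 + 6s + 25) = 0.
Each quadratic gives a conjugate pair via the quadratic formula.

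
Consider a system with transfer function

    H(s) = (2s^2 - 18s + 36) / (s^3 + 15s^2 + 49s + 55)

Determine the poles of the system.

s = -2 ± j, -11

The poles are the roots of the denominator s^3 + 15s^2 + 49s + 55 = 0.
Trying s = -11: the polynomial evaluates to 0, so (s + 11) is a factor.
Dividing out leaves s^2 + 4s + 5 = 0.
The quadratic formula then gives s = -2 ± 1j.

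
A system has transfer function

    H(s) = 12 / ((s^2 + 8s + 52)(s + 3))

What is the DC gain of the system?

H(0) = 1/13 ≈ 0.07692

Set s = 0: H(0) = (12) / (156) = 1/13.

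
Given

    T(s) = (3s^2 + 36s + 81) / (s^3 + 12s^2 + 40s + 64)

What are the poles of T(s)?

The poles are the roots of the denominator s^3 + 12s^2 + 40s + 64 = 0.
Trying s = -8: the polynomial evaluates to 0, so (s + 8) is a factor.
Dividing out leaves s^2 + 4s + 8 = 0.
The quadratic formula then gives s = -2 ± 2j.

s = -2 ± 2j, -8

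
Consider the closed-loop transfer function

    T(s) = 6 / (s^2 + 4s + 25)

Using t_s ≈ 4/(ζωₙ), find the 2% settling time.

t_s ≈ 2 s

Comparing s^2 + 4s + 25 to s^2 + 2ζωₙs + ωₙ²: ωₙ = 5 rad/s and ζ = 4/(2·5) = 0.4.
ζωₙ = 4/2 = 2, so t_s ≈ 4/(ζωₙ) = 4/2 = 2 s.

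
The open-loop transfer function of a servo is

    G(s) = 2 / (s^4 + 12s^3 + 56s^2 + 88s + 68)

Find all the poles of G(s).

The poles are the roots of the denominator s^4 + 12s^3 + 56s^2 + 88s + 68 = 0.
No real roots exist; factor into two real quadratics: (s^2 + 10s + 34)(s^2 + 2s + 2) = 0.
Each quadratic gives a conjugate pair via the quadratic formula.

s = -5 ± 3j, -1 ± j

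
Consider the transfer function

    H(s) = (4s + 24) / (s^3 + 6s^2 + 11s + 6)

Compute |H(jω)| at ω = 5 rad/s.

|H(j5)| ≈ 0.1951

Substitute s = j5: numerator = 24 + j20, denominator = -144 - j70.
|H(j5)| = |24 + j20| / |-144 - j70| = 31.241 / 160.11 ≈ 0.1951.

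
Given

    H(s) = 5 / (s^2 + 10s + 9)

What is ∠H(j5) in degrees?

At s = j5: numerator = 5, denominator = -16 + j50.
∠H = ∠num − ∠den = 0° − (107.74°) = -107.7°.

∠H(j5) ≈ -107.7°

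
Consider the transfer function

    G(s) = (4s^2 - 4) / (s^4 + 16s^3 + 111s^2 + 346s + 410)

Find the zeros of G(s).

s = -1, 1

Set the numerator to zero: 4s^2 - 4 = 0, i.e. 4·(s^2 - 1) = 0.
Factoring: (s + 1)(s - 1) = 0.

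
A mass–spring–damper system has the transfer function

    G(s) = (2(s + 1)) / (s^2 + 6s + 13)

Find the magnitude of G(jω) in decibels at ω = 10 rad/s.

|G(j10)|_dB ≈ -14.4 dB

Substitute s = j10: numerator = 2 + j20, denominator = -87 + j60.
|G(j10)| = |2 + j20| / |-87 + j60| = 20.100 / 105.68 ≈ 0.1902.
In decibels: 20·log₁₀(0.1902) ≈ -14.4 dB.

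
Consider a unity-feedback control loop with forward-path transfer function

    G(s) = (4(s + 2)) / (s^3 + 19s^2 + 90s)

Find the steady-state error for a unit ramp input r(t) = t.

e_ss = 11.25

G(s) has one pole at the origin.
This is a Type 1 system. Kv = lim_{s→0} s·G(s) = 8/90 = 4/45.
e_ss = 1/Kv = 1/(4/45) = 45/4 ≈ 11.25.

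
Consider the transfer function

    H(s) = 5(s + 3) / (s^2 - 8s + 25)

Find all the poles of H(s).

s = 4 + 3j, 4 - 3j

The poles are the roots of the denominator s^2 - 8s + 25 = 0.
Using the quadratic formula: s = (8 ± √(-36))/2 = 4 ± 3j.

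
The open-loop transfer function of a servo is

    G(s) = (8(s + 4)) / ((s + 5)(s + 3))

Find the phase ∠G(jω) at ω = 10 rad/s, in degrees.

At s = j10: numerator = 32 + j80, denominator = -85 + j80.
∠G = ∠num − ∠den = 68.199° − (136.74°) = -68.54°.

∠G(j10) ≈ -68.54°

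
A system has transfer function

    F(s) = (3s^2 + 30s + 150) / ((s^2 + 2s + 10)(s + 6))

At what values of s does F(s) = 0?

s = -5 ± 5j

Set the numerator to zero: 3s^2 + 30s + 150 = 0, i.e. 3·(s^2 + 10s + 50) = 0.
Factoring: (s^2 + 10s + 50) = 0.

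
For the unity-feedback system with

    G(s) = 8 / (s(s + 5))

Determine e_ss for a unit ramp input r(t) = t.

e_ss = 0.6250

G(s) has one pole at the origin.
This is a Type 1 system. Kv = lim_{s→0} s·G(s) = 8/5.
e_ss = 1/Kv = 1/(8/5) = 5/8 ≈ 0.6250.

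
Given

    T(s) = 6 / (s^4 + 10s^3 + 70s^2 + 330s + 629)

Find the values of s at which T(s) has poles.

s = -4 ± j, -1 ± 6j

The poles are the roots of the denominator s^4 + 10s^3 + 70s^2 + 330s + 629 = 0.
No real roots exist; factor into two real quadratics: (s^2 + 8s + 17)(s^2 + 2s + 37) = 0.
Each quadratic gives a conjugate pair via the quadratic formula.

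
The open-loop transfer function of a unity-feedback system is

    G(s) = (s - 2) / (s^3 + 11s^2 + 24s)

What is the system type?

Factor s from the denominator: s^3 + 11s^2 + 24s = s·(s^2 + 11s + 24).
There is 1 pole at the origin, so the system is Type 1.

Type 1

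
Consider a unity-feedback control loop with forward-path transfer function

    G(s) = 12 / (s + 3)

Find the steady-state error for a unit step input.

G(s) has no poles at the origin.
This is a Type 0 system. Kp = lim_{s→0} G(s) = 12/3 = 4.
e_ss = 1/(1 + Kp) = 1/(1 + 4) = 1/5 ≈ 0.2000.

e_ss = 0.2000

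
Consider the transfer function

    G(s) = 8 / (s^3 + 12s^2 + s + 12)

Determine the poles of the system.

s = -12, ±j

The poles are the roots of the denominator s^3 + 12s^2 + s + 12 = 0.
Trying s = -12: the polynomial evaluates to 0, so (s + 12) is a factor.
Dividing out leaves s^2 + 1 = 0.
The quadratic formula then gives s = 0 ± 1j.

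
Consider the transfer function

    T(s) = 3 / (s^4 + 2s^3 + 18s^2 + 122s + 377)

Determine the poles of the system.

The poles are the roots of the denominator s^4 + 2s^3 + 18s^2 + 122s + 377 = 0.
No real roots exist; factor into two real quadratics: (s^2 - 4s + 29)(s^2 + 6s + 13) = 0.
Each quadratic gives a conjugate pair via the quadratic formula.

s = 2 ± 5j, -3 ± 2j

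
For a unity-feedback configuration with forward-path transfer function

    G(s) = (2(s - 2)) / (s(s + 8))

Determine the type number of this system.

The denominator has 1 factor of s at the origin (free integrator), so this is a Type 1 system.

Type 1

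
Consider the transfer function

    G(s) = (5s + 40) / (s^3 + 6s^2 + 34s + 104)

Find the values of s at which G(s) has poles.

s = -1 + 5j, -1 - 5j, -4

The poles are the roots of the denominator s^3 + 6s^2 + 34s + 104 = 0.
Trying s = -4: the polynomial evaluates to 0, so (s + 4) is a factor.
Dividing out leaves s^2 + 2s + 26 = 0.
The quadratic formula then gives s = -1 ± 5j.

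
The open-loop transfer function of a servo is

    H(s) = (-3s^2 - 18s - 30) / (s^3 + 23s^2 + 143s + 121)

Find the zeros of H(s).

s = -3 ± j

Set the numerator to zero: -3s^2 - 18s - 30 = 0, i.e. -3·(s^2 + 6s + 10) = 0.
Factoring: (s^2 + 6s + 10) = 0.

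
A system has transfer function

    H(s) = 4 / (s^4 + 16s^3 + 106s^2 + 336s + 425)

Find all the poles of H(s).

s = -4 ± 3j, -4 ± j

The poles are the roots of the denominator s^4 + 16s^3 + 106s^2 + 336s + 425 = 0.
No real roots exist; factor into two real quadratics: (s^2 + 8s + 25)(s^2 + 8s + 17) = 0.
Each quadratic gives a conjugate pair via the quadratic formula.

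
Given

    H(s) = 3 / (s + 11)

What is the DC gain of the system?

At s = 0 each factor (s + a) contributes a and each (s^2 + bs + c) contributes c.
H(0) = 3·1 / ((11)) = 3/11 = 3/11.

H(0) = 3/11 ≈ 0.2727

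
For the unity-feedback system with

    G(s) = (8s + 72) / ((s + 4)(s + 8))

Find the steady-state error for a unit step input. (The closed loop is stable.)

G(s) has no poles at the origin.
This is a Type 0 system. Kp = lim_{s→0} G(s) = 72/32 = 9/4.
e_ss = 1/(1 + Kp) = 1/(1 + 9/4) = 4/13 ≈ 0.3077.

e_ss = 0.3077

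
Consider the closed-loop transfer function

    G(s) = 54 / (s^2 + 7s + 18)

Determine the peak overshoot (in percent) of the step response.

%OS ≈ 1.02%

Comparing s^2 + 7s + 18 to s^2 + 2ζωₙs + ωₙ²: ωₙ = √18 ≈ 4.243 rad/s and ζ = 7/(2·√18) ≈ 0.8250.
%OS = 100·exp(−πζ/√(1−ζ²)) = 100·exp(−π·0.8250/√(1−0.8250²)) ≈ 1.02%.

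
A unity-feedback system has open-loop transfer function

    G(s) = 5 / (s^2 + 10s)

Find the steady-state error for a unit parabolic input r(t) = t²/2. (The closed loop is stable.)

e_ss = ∞

G(s) has one pole at the origin.
This is a Type 1 system; Ka = lim_{s→0} s^2·G(s) = 0, so the steady-state error for a parabola input is infinite.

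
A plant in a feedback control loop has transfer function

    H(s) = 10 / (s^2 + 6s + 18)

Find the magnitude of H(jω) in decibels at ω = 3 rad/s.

|H(j3)|_dB ≈ -6.07 dB

Substitute s = j3: numerator = 10, denominator = 9 + j18.
|H(j3)| = |10| / |9 + j18| = 10 / 20.125 ≈ 0.4969.
In decibels: 20·log₁₀(0.4969) ≈ -6.07 dB.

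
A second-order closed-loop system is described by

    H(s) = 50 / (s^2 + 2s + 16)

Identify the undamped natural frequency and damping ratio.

Compare the denominator to the standard form s^2 + 2ζωₙs + ωₙ².
ωₙ² = 16, so ωₙ = 4 rad/s.
2ζωₙ = 2, so ζ = 2/(2·4) = 0.25.

ωₙ = 4 rad/s, ζ = 0.25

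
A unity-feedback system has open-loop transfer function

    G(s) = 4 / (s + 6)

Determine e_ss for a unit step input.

e_ss = 0.6000

G(s) has no poles at the origin.
This is a Type 0 system. Kp = lim_{s→0} G(s) = 4/6 = 2/3.
e_ss = 1/(1 + Kp) = 1/(1 + 2/3) = 3/5 ≈ 0.6000.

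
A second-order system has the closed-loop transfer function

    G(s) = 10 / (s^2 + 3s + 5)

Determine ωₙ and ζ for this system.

Compare the denominator to the standard form s^2 + 2ζωₙs + ωₙ².
ωₙ² = 5, so ωₙ = √5 ≈ 2.236 rad/s.
2ζωₙ = 3, so ζ = 3/(2·√5) ≈ 0.6708.

ωₙ ≈ 2.236 rad/s, ζ ≈ 0.6708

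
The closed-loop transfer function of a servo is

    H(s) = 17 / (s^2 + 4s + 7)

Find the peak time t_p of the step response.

t_p ≈ 1.814 s

Comparing s^2 + 4s + 7 to s^2 + 2ζωₙs + ωₙ²: ωₙ = √7 ≈ 2.646 rad/s and ζ = 4/(2·√7) ≈ 0.7559.
ζωₙ = 4/2 = 2, so ω_d = ωₙ√(1−ζ²) = √(ωₙ² − (ζωₙ)²) = √(7 − 2²) = √3 ≈ 1.732 rad/s.
t_p = π/ω_d = π/1.732 ≈ 1.814 s.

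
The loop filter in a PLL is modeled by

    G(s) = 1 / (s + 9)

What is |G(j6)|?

|G(j6)| ≈ 0.09245

Substitute s = j6: numerator = 1, denominator = 9 + j6.
|G(j6)| = |1| / |9 + j6| = 1 / 10.817 ≈ 0.09245.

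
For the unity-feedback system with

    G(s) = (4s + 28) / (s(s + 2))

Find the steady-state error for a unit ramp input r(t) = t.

G(s) has one pole at the origin.
This is a Type 1 system. Kv = lim_{s→0} s·G(s) = 28/2 = 14.
e_ss = 1/Kv = 1/(14) = 1/14 ≈ 0.07143.

e_ss = 0.07143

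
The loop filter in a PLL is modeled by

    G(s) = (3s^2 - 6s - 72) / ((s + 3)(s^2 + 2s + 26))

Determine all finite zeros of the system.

Set the numerator to zero: 3s^2 - 6s - 72 = 0, i.e. 3·(s^2 - 2s - 24) = 0.
Factoring: (s + 4)(s - 6) = 0.

s = -4, 6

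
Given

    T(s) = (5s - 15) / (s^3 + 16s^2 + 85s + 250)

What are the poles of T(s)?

The poles are the roots of the denominator s^3 + 16s^2 + 85s + 250 = 0.
Trying s = -10: the polynomial evaluates to 0, so (s + 10) is a factor.
Dividing out leaves s^2 + 6s + 25 = 0.
The quadratic formula then gives s = -3 ± 4j.

s = -3 + 4j, -3 - 4j, -10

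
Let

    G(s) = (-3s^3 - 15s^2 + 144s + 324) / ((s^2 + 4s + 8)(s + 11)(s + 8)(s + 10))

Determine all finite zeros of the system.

s = 6, -9, -2

Set the numerator to zero: -3s^3 - 15s^2 + 144s + 324 = 0, i.e. -3·(s^3 + 5s^2 - 48s - 108) = 0.
Factoring: (s - 6)(s + 9)(s + 2) = 0.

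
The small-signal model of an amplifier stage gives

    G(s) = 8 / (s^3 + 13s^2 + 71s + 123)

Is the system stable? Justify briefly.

stable

The denominator s^3 + 13s^2 + 71s + 123 factors as (s^2 + 10s + 41)(s + 3), giving poles at s = -5 ± 4j, -3.
Since all poles lie strictly in the left half-plane, the system is stable.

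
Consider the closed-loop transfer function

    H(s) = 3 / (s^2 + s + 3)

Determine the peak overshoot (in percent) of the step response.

%OS ≈ 38.8%

Comparing s^2 + s + 3 to s^2 + 2ζωₙs + ωₙ²: ωₙ = √3 ≈ 1.732 rad/s and ζ = 1/(2·√3) ≈ 0.2887.
%OS = 100·exp(−πζ/√(1−ζ²)) = 100·exp(−π·0.2887/√(1−0.2887²)) ≈ 38.8%.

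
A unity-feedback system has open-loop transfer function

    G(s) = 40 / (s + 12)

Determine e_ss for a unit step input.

e_ss = 0.2308

G(s) has no poles at the origin.
This is a Type 0 system. Kp = lim_{s→0} G(s) = 40/12 = 10/3.
e_ss = 1/(1 + Kp) = 1/(1 + 10/3) = 3/13 ≈ 0.2308.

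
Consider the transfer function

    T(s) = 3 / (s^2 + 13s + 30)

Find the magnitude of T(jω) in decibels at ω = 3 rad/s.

|T(j3)|_dB ≈ -23.4 dB

Substitute s = j3: numerator = 3, denominator = 21 + j39.
|T(j3)| = |3| / |21 + j39| = 3 / 44.294 ≈ 0.06773.
In decibels: 20·log₁₀(0.06773) ≈ -23.4 dB.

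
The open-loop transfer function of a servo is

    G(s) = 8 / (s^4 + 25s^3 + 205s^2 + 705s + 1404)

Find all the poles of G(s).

The poles are the roots of the denominator s^4 + 25s^3 + 205s^2 + 705s + 1404 = 0.
Trying s = -12: the polynomial evaluates to 0, so (s + 12) is a factor.
Dividing out leaves s^3 + 13s^2 + 49s + 117 = 0.
This factors further as (s^2 + 4s + 13)(s + 9) = 0.

s = -2 ± 3j, -12, -9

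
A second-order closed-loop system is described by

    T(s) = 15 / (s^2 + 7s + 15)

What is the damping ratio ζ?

ζ ≈ 0.9037

Compare the denominator to the standard form s^2 + 2ζωₙs + ωₙ².
ωₙ² = 15, so ωₙ = √15 ≈ 3.873 rad/s.
2ζωₙ = 7, so ζ = 7/(2·√15) ≈ 0.9037.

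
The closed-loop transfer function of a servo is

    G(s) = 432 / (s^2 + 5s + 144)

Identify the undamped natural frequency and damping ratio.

Compare the denominator to the standard form s^2 + 2ζωₙs + ωₙ².
ωₙ² = 144, so ωₙ = 12 rad/s.
2ζωₙ = 5, so ζ = 5/(2·12) ≈ 0.2083.
With ζ = 0.2083 the response is underdamped.

ωₙ = 12 rad/s, ζ ≈ 0.2083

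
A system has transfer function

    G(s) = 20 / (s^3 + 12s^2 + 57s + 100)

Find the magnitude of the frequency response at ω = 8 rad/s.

Substitute s = j8: numerator = 20, denominator = -668 - j56.
|G(j8)| = |20| / |-668 - j56| = 20 / 670.34 ≈ 0.02984.

|G(j8)| ≈ 0.02984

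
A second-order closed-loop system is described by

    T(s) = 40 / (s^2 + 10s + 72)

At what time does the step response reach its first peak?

t_p ≈ 0.4582 s

Comparing s^2 + 10s + 72 to s^2 + 2ζωₙs + ωₙ²: ωₙ = √72 ≈ 8.485 rad/s and ζ = 10/(2·√72) ≈ 0.5893.
ζωₙ = 10/2 = 5, so ω_d = ωₙ√(1−ζ²) = √(ωₙ² − (ζωₙ)²) = √(72 − 5²) = √47 ≈ 6.856 rad/s.
t_p = π/ω_d = π/6.856 ≈ 0.4582 s.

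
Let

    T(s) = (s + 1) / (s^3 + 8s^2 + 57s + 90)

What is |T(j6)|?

Substitute s = j6: numerator = 1 + j6, denominator = -198 + j126.
|T(j6)| = |1 + j6| / |-198 + j126| = 6.0828 / 234.69 ≈ 0.02592.

|T(j6)| ≈ 0.02592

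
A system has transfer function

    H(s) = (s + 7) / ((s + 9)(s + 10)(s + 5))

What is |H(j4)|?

Substitute s = j4: numerator = 7 + j4, denominator = 66 + j676.
|H(j4)| = |7 + j4| / |66 + j676| = 8.0623 / 679.21 ≈ 0.01187.

|H(j4)| ≈ 0.01187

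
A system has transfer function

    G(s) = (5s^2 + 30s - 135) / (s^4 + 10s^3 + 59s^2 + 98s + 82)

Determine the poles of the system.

The poles are the roots of the denominator s^4 + 10s^3 + 59s^2 + 98s + 82 = 0.
No real roots exist; factor into two real quadratics: (s^2 + 2s + 2)(s^2 + 8s + 41) = 0.
Each quadratic gives a conjugate pair via the quadratic formula.

s = -1 + j, -1 - j, -4 + 5j, -4 - 5j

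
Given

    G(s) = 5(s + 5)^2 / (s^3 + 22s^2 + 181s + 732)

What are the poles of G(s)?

s = -5 ± 6j, -12

The poles are the roots of the denominator s^3 + 22s^2 + 181s + 732 = 0.
Trying s = -12: the polynomial evaluates to 0, so (s + 12) is a factor.
Dividing out leaves s^2 + 10s + 61 = 0.
The quadratic formula then gives s = -5 ± 6j.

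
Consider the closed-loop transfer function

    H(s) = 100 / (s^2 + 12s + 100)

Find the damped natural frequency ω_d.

ω_d = 8 rad/s

Comparing s^2 + 12s + 100 to s^2 + 2ζωₙs + ωₙ²: ωₙ = 10 rad/s and ζ = 12/(2·10) = 0.6.
ζωₙ = 12/2 = 6, so ω_d = ωₙ√(1−ζ²) = √(ωₙ² − (ζωₙ)²) = √(100 − 6²) = √64 = 8 rad/s.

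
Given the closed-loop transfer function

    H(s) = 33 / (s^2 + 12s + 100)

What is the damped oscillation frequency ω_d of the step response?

ω_d = 8 rad/s

Comparing s^2 + 12s + 100 to s^2 + 2ζωₙs + ωₙ²: ωₙ = 10 rad/s and ζ = 12/(2·10) = 0.6.
ζωₙ = 12/2 = 6, so ω_d = ωₙ√(1−ζ²) = √(ωₙ² − (ζωₙ)²) = √(100 − 6²) = √64 = 8 rad/s.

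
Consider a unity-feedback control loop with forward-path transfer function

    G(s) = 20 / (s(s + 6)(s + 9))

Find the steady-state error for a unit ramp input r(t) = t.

e_ss = 2.700

G(s) has one pole at the origin.
This is a Type 1 system. Kv = lim_{s→0} s·G(s) = 20/54 = 10/27.
e_ss = 1/Kv = 1/(10/27) = 27/10 ≈ 2.700.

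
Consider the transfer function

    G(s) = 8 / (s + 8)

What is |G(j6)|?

|G(j6)| = 0.8000

Substitute s = j6: numerator = 8, denominator = 8 + j6.
|G(j6)| = |8| / |8 + j6| = 8 / 10 = 0.8000.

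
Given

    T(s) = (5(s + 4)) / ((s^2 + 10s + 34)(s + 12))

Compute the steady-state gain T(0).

T(0) = 5/102 ≈ 0.04902

At s = 0 each factor (s + a) contributes a and each (s^2 + bs + c) contributes c.
T(0) = 5·(4) / ((34) · (12)) = 20/408 = 5/102.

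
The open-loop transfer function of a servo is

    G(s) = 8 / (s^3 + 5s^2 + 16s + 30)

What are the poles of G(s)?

s = -1 + 3j, -1 - 3j, -3

The poles are the roots of the denominator s^3 + 5s^2 + 16s + 30 = 0.
Trying s = -3: the polynomial evaluates to 0, so (s + 3) is a factor.
Dividing out leaves s^2 + 2s + 10 = 0.
The quadratic formula then gives s = -1 ± 3j.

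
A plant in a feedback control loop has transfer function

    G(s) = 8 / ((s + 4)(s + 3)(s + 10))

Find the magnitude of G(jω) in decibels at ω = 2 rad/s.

Substitute s = j2: numerator = 8, denominator = 52 + j156.
|G(j2)| = |8| / |52 + j156| = 8 / 164.44 ≈ 0.04865.
In decibels: 20·log₁₀(0.04865) ≈ -26.3 dB.

|G(j2)|_dB ≈ -26.3 dB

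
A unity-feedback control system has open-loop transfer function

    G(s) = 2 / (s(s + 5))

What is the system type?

The denominator has 1 factor of s at the origin (free integrator), so this is a Type 1 system.

Type 1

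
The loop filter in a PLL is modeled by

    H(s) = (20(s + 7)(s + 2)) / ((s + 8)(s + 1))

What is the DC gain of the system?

At s = 0 each factor (s + a) contributes a and each (s^2 + bs + c) contributes c.
H(0) = 20·(7) · (2) / ((8) · (1)) = 280/8 = 35.

H(0) = 35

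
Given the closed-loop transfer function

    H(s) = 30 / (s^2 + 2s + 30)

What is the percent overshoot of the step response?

Comparing s^2 + 2s + 30 to s^2 + 2ζωₙs + ωₙ²: ωₙ = √30 ≈ 5.477 rad/s and ζ = 2/(2·√30) ≈ 0.1826.
%OS = 100·exp(−πζ/√(1−ζ²)) = 100·exp(−π·0.1826/√(1−0.1826²)) ≈ 55.8%.

%OS ≈ 55.8%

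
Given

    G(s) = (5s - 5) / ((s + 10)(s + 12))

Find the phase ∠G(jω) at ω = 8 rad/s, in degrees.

∠G(j8) ≈ 24.78°

At s = j8: numerator = -5 + j40, denominator = 56 + j176.
∠G = ∠num − ∠den = 97.125° − (72.350°) = 24.78°.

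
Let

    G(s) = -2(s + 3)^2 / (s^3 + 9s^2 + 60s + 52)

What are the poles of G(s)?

The poles are the roots of the denominator s^3 + 9s^2 + 60s + 52 = 0.
Trying s = -1: the polynomial evaluates to 0, so (s + 1) is a factor.
Dividing out leaves s^2 + 8s + 52 = 0.
The quadratic formula then gives s = -4 ± 6j.

s = -4 + 6j, -4 - 6j, -1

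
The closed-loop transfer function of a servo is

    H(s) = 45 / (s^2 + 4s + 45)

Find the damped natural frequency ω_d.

Comparing s^2 + 4s + 45 to s^2 + 2ζωₙs + ωₙ²: ωₙ = √45 ≈ 6.708 rad/s and ζ = 4/(2·√45) ≈ 0.2981.
ζωₙ = 4/2 = 2, so ω_d = ωₙ√(1−ζ²) = √(ωₙ² − (ζωₙ)²) = √(45 − 2²) = √41 ≈ 6.403 rad/s.

ω_d ≈ 6.403 rad/s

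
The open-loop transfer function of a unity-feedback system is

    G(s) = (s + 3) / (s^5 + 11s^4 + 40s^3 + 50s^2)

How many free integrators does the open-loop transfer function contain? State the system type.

Factor s from the denominator: s^5 + 11s^4 + 40s^3 + 50s^2 = s^2·(s^3 + 11s^2 + 40s + 50).
There are 2 poles at the origin, so the system is Type 2.

Type 2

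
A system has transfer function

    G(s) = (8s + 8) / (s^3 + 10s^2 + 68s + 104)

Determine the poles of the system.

The poles are the roots of the denominator s^3 + 10s^2 + 68s + 104 = 0.
Trying s = -2: the polynomial evaluates to 0, so (s + 2) is a factor.
Dividing out leaves s^2 + 8s + 52 = 0.
The quadratic formula then gives s = -4 ± 6j.

s = -4 + 6j, -4 - 6j, -2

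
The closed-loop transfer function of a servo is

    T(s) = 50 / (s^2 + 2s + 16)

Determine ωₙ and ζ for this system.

ωₙ = 4 rad/s, ζ = 0.25

Compare the denominator to the standard form s^2 + 2ζωₙs + ωₙ².
ωₙ² = 16, so ωₙ = 4 rad/s.
2ζωₙ = 2, so ζ = 2/(2·4) = 0.25.
With ζ = 0.25 the response is underdamped.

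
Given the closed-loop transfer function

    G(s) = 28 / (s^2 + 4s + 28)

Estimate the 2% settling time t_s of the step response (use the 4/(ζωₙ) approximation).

Comparing s^2 + 4s + 28 to s^2 + 2ζωₙs + ωₙ²: ωₙ = √28 ≈ 5.292 rad/s and ζ = 4/(2·√28) ≈ 0.3780.
ζωₙ = 4/2 = 2, so t_s ≈ 4/(ζωₙ) = 4/2 = 2 s.

t_s ≈ 2 s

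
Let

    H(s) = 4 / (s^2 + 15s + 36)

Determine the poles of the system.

The poles are the roots of the denominator s^2 + 15s + 36 = 0.
Factoring: (s + 12)(s + 3) = 0, so s = -12 and s = -3.

s = -12, -3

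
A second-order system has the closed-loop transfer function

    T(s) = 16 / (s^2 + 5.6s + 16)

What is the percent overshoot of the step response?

Comparing s^2 + 5.6s + 16 to s^2 + 2ζωₙs + ωₙ²: ωₙ = 4 rad/s and ζ = 5.6/(2·4) = 0.7.
%OS = 100·exp(−πζ/√(1−ζ²)) = 100·exp(−π·0.7/√(1−0.7²)) ≈ 4.60%.

%OS ≈ 4.60%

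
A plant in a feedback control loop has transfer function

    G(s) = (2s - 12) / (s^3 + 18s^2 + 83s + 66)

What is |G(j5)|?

|G(j5)| ≈ 0.03246

Substitute s = j5: numerator = -12 + j10, denominator = -384 + j290.
|G(j5)| = |-12 + j10| / |-384 + j290| = 15.620 / 481.20 ≈ 0.03246.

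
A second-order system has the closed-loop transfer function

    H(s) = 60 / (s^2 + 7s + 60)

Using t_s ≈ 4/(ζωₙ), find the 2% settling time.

t_s ≈ 1.143 s

Comparing s^2 + 7s + 60 to s^2 + 2ζωₙs + ωₙ²: ωₙ = √60 ≈ 7.746 rad/s and ζ = 7/(2·√60) ≈ 0.4518.
ζωₙ = 7/2 = 3.5, so t_s ≈ 4/(ζωₙ) = 4/3.5 ≈ 1.143 s.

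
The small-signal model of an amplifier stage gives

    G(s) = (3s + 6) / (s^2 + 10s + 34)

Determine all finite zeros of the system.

Set the numerator to zero: 3s + 6 = 0, i.e. 3·(s + 2) = 0.
So s = -2.

s = -2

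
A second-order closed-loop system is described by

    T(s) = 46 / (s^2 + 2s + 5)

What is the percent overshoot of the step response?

%OS ≈ 20.8%

Comparing s^2 + 2s + 5 to s^2 + 2ζωₙs + ωₙ²: ωₙ = √5 ≈ 2.236 rad/s and ζ = 2/(2·√5) ≈ 0.4472.
%OS = 100·exp(−πζ/√(1−ζ²)) = 100·exp(−π·0.4472/√(1−0.4472²)) ≈ 20.8%.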